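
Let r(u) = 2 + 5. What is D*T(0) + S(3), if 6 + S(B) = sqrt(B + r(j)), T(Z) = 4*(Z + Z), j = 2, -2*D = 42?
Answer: -6 + sqrt(10) ≈ -2.8377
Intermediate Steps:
D = -21 (D = -1/2*42 = -21)
r(u) = 7
T(Z) = 8*Z (T(Z) = 4*(2*Z) = 8*Z)
S(B) = -6 + sqrt(7 + B) (S(B) = -6 + sqrt(B + 7) = -6 + sqrt(7 + B))
D*T(0) + S(3) = -168*0 + (-6 + sqrt(7 + 3)) = -21*0 + (-6 + sqrt(10)) = 0 + (-6 + sqrt(10)) = -6 + sqrt(10)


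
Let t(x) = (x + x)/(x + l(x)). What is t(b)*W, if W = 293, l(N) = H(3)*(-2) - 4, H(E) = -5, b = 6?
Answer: 293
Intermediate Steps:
l(N) = 6 (l(N) = -5*(-2) - 4 = 10 - 4 = 6)
t(x) = 2*x/(6 + x) (t(x) = (x + x)/(x + 6) = (2*x)/(6 + x) = 2*x/(6 + x))
t(b)*W = (2*6/(6 + 6))*293 = (2*6/12)*293 = (2*6*(1/12))*293 = 1*293 = 293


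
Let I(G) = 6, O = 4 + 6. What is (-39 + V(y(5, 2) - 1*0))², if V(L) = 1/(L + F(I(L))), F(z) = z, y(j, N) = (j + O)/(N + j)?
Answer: 4910656/3249 ≈ 1511.4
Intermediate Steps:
O = 10
y(j, N) = (10 + j)/(N + j) (y(j, N) = (j + 10)/(N + j) = (10 + j)/(N + j))
V(L) = 1/(6 + L) (V(L) = 1/(L + 6) = 1/(6 + L))
(-39 + V(y(5, 2) - 1*0))² = (-39 + 1/(6 + ((10 + 5)/(2 + 5) - 1*0)))² = (-39 + 1/(6 + (15/7 + 0)))² = (-39 + 1/(6 + 15/7))² = (-39 + 1/(57/7))² = (-39 + 7/57)² = (-2216/57)² = 4910656/3249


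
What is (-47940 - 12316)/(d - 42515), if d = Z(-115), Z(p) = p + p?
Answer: 60256/42745 ≈ 1.4097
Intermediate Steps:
Z(p) = 2*p
d = -230 (d = 2*(-115) = -230)
(-47940 - 12316)/(d - 42515) = (-47940 - 12316)/(-230 - 42515) = -60256/(-42745) = -60256*(-1/42745) = 60256/42745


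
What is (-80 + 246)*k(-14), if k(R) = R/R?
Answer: 166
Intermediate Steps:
k(R) = 1
(-80 + 246)*k(-14) = (-80 + 246)*1 = 166*1 = 166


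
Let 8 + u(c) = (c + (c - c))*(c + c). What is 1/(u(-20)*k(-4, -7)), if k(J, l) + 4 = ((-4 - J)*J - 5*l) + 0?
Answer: 1/24552 ≈ 4.0730e-5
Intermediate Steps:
k(J, l) = -4 - 5*l + J*(-4 - J) (k(J, l) = -4 + (((-4 - J)*J - 5*l) + 0) = -4 + ((J*(-4 - J) - 5*l) + 0) = -4 + ((-5*l + J*(-4 - J)) + 0) = -4 + (-5*l + J*(-4 - J)) = -4 - 5*l + J*(-4 - J))
u(c) = -8 + 2*c² (u(c) = -8 + (c + (c - c))*(c + c) = -8 + (c + 0)*(2*c) = -8 + c*(2*c) = -8 + 2*c²)
1/(u(-20)*k(-4, -7)) = 1/((-8 + 2*(-20)²)*(-4 - 1*(-4)² - 5*(-7) - 4*(-4))) = 1/((-8 + 2*400)*(-4 - 1*16 + 35 + 16)) = 1/((-8 + 800)*(-4 - 16 + 35 + 16)) = 1/(792*31) = 1/24552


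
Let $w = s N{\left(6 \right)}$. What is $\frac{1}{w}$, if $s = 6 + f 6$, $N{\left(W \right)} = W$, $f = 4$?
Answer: $\frac{1}{180} \approx 0.0055556$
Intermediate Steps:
$s = 30$ ($s = 6 + 4 \cdot 6 = 6 + 24 = 30$)
$w = 180$ ($w = 30 \cdot 6 = 180$)
$\frac{1}{w} = \frac{1}{180}$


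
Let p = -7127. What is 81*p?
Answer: -577287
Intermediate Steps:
81*p = 81*(-7127) = -577287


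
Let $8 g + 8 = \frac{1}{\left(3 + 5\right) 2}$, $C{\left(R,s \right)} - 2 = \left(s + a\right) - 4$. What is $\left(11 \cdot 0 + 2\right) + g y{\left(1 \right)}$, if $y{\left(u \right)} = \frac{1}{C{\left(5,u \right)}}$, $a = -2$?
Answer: $\frac{895}{384} \approx 2.3307$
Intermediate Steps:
$C{\left(R,s \right)} = -4 + s$ ($C{\left(R,s \right)} = 2 + \left(\left(s - 2\right) - 4\right) = 2 + \left(\left(-2 + s\right) - 4\right) = 2 + \left(-6 + s\right) = -4 + s$)
$g = - \frac{127}{128}$ ($g = -1 + \frac{1}{8 \left(3 + 5\right) 2} = -1 + \frac{1}{8 \cdot 8 \cdot 2} = -1 + \frac{1}{8 \cdot 16} = -1 + \frac{1}{8} \cdot \frac{1}{16} = -1 + \frac{1}{128} = - \frac{127}{128} \approx -0.99219$)
$y{\left(u \right)} = \frac{1}{-4 + u}$
$\left(11 \cdot 0 + 2\right) + g y{\left(1 \right)} = \left(11 \cdot 0 + 2\right) - \frac{127}{128 \left(-4 + 1\right)} = \left(0 + 2\right) - \frac{127}{128 \left(-3\right)} = 2 - - \frac{127}{384} = 2 + \frac{127}{384} = \frac{895}{384}$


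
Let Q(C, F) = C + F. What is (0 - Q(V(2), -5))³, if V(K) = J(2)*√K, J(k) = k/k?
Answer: (5 - √2)³ ≈ 46.106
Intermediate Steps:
J(k) = 1
V(K) = √K (V(K) = 1*√K = √K)
(0 - Q(V(2), -5))³ = (0 - (√2 - 5))³ = (0 - (-5 + √2))³ = (0 + (5 - √2))³ = (5 - √2)³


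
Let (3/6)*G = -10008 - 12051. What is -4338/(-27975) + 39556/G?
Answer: -152532536/205700175 ≈ -0.74153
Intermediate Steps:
G = -44118 (G = 2*(-10008 - 12051) = 2*(-22059) = -44118)
-4338/(-27975) + 39556/G = -4338/(-27975) + 39556/(-44118) = -4338*(-1/27975) + 39556*(-1/44118) = 1446/9325 - 19778/22059 = -152532536/205700175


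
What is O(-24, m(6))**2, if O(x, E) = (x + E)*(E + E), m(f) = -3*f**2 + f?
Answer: 660695616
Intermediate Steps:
m(f) = f - 3*f**2
O(x, E) = 2*E*(E + x) (O(x, E) = (E + x)*(2*E) = 2*E*(E + x))
O(-24, m(6))**2 = (2*(6*(1 - 3*6))*(6*(1 - 3*6) - 24))**2 = (2*(6*(1 - 18))*(6*(1 - 18) - 24))**2 = (2*(6*(-17))*(6*(-17) - 24))**2 = (2*(-102)*(-102 - 24))**2 = (2*(-102)*(-126))**2 = 25704**2 = 660695616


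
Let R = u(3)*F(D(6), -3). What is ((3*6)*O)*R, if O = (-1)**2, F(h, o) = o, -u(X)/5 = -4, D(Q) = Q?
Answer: -1080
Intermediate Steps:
u(X) = 20 (u(X) = -5*(-4) = 20)
R = -60 (R = 20*(-3) = -60)
O = 1
((3*6)*O)*R = ((3*6)*1)*(-60) = (18*1)*(-60) = 18*(-60) = -1080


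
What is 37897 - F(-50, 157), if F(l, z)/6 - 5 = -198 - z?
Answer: 39997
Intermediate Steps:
F(l, z) = -1158 - 6*z (F(l, z) = 30 + 6*(-198 - z) = 30 + (-1188 - 6*z) = -1158 - 6*z)
37897 - F(-50, 157) = 37897 - (-1158 - 6*157) = 37897 - (-1158 - 942) = 37897 - 1*(-2100) = 37897 + 2100 = 39997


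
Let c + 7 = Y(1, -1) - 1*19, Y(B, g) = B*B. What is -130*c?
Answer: 3250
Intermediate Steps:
Y(B, g) = B²
c = -25 (c = -7 + (1² - 1*19) = -7 + (1 - 19) = -7 - 18 = -25)
-130*c = -130*(-25) = 3250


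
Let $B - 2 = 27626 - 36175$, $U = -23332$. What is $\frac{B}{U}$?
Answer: $\frac{8547}{23332} \approx 0.36632$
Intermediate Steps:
$B = -8547$ ($B = 2 + \left(27626 - 36175\right) = 2 - 8549 = -8547$)
$\frac{B}{U} = - \frac{8547}{-23332} = \left(-8547\right) \left(- \frac{1}{23332}\right) = \frac{8547}{23332}$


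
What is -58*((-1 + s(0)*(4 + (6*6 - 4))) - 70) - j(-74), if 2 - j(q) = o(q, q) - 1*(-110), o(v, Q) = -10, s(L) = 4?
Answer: -4136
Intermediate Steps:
j(q) = -98 (j(q) = 2 - (-10 - 1*(-110)) = 2 - (-10 + 110) = 2 - 1*100 = 2 - 100 = -98)
-58*((-1 + s(0)*(4 + (6*6 - 4))) - 70) - j(-74) = -58*((-1 + 4*(4 + (6*6 - 4))) - 70) - 1*(-98) = -58*((-1 + 4*(4 + (36 - 4))) - 70) + 98 = -58*((-1 + 4*(4 + 32)) - 70) + 98 = -58*((-1 + 4*36) - 70) + 98 = -58*((-1 + 144) - 70) + 98 = -58*(143 - 70) + 98 = -58*73 + 98 = -4234 + 98 = -4136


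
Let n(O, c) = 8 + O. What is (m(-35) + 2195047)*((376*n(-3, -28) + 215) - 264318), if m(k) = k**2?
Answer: -575913032656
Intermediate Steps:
(m(-35) + 2195047)*((376*n(-3, -28) + 215) - 264318) = ((-35)**2 + 2195047)*((376*(8 - 3) + 215) - 264318) = (1225 + 2195047)*((376*5 + 215) - 264318) = 2196272*((1880 + 215) - 264318) = 2196272*(2095 - 264318) = 2196272*(-262223) = -575913032656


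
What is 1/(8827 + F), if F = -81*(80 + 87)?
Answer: -1/4700 ≈ -0.00021277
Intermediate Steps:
F = -13527 (F = -81*167 = -13527)
1/(8827 + F) = 1/(8827 - 13527) = 1/(-4700) = -1/4700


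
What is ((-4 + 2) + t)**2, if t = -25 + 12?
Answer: 225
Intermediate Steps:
t = -13
((-4 + 2) + t)**2 = ((-4 + 2) - 13)**2 = (-2 - 13)**2 = (-15)**2 = 225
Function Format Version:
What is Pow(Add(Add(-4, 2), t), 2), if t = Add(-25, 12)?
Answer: 225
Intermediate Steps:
t = -13
Pow(Add(Add(-4, 2), t), 2) = Pow(Add(Add(-4, 2), -13), 2) = Pow(Add(-2, -13), 2) = Pow(-15, 2) = 225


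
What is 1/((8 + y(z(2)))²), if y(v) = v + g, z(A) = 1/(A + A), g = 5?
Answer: 16/2809 ≈ 0.0056960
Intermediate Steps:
z(A) = 1/(2*A)
y(v) = 5 + v (y(v) = v + 5 = 5 + v)
1/((8 + y(z(2)))²) = 1/((8 + (5 + (½)/2))²) = 1/((8 + (5 + (½)*(½)))²) = 1/((8 + (5 + ¼))²) = 1/((8 + 21/4)²) = 1/((53/4)²) = 1/(2809/16) = 16/2809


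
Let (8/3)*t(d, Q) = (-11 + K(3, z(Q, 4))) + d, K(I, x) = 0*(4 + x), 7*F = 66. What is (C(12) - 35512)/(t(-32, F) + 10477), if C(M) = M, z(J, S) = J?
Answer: -284000/83687 ≈ -3.3936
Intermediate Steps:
F = 66/7 (F = (⅐)*66 = 66/7 ≈ 9.4286)
K(I, x) = 0
t(d, Q) = -33/8 + 3*d/8 (t(d, Q) = 3*((-11 + 0) + d)/8 = 3*(-11 + d)/8 = -33/8 + 3*d/8)
(C(12) - 35512)/(t(-32, F) + 10477) = (12 - 35512)/((-33/8 + (3/8)*(-32)) + 10477) = -35500/((-33/8 - 12) + 10477) = -35500/(-129/8 + 10477) = -35500/83687/8 = -35500*8/83687 = -284000/83687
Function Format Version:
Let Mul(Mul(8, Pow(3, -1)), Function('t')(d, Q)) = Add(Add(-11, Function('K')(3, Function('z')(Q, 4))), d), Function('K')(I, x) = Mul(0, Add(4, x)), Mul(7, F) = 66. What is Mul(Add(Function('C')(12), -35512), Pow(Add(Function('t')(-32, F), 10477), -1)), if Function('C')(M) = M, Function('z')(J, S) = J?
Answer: Rational(-284000, 83687) ≈ -3.3936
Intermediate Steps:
F = Rational(66, 7) (F = Mul(Rational(1, 7), 66) = Rational(66, 7) ≈ 9.4286)
Function('K')(I, x) = 0
Function('t')(d, Q) = Add(Rational(-33, 8), Mul(Rational(3, 8), d)) (Function('t')(d, Q) = Mul(Rational(3, 8), Add(Add(-11, 0), d)) = Mul(Rational(3, 8), Add(-11, d)) = Add(Rational(-33, 8), Mul(Rational(3, 8), d)))
Mul(Add(Function('C')(12), -35512), Pow(Add(Function('t')(-32, F), 10477), -1)) = Mul(Add(12, -35512), Pow(Add(Add(Rational(-33, 8), Mul(Rational(3, 8), -32)), 10477), -1)) = Mul(-35500, Pow(Add(Add(Rational(-33, 8), -12), 10477), -1)) = Mul(-35500, Pow(Add(Rational(-129, 8), 10477), -1)) = Mul(-35500, Pow(Rational(83687, 8), -1)) = Mul(-35500, Rational(8, 83687)) = Rational(-284000, 83687)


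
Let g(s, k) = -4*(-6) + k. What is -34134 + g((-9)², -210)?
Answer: -34320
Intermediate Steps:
g(s, k) = 24 + k
-34134 + g((-9)², -210) = -34134 + (24 - 210) = -34134 - 186 = -34320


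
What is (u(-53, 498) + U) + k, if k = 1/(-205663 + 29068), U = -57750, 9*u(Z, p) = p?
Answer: -10188589661/176595 ≈ -57695.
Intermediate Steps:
u(Z, p) = p/9
k = -1/176595 (k = 1/(-176595) = -1/176595 ≈ -5.6627e-6)
(u(-53, 498) + U) + k = ((⅑)*498 - 57750) - 1/176595 = (166/3 - 57750) - 1/176595 = -173084/3 - 1/176595 = -10188589661/176595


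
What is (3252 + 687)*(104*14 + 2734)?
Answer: 16504410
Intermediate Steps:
(3252 + 687)*(104*14 + 2734) = 3939*(1456 + 2734) = 3939*4190 = 16504410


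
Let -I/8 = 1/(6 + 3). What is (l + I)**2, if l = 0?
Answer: 64/81 ≈ 0.79012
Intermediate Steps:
I = -8/9 (I = -8/(6 + 3) = -8/9 ≈ -0.88889)
(l + I)**2 = (0 - 8/9)**2 = (-8/9)**2 = 64/81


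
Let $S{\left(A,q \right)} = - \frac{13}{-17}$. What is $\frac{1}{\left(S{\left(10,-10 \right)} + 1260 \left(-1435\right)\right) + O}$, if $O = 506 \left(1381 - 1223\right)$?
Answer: $- \frac{17}{29378571} \approx -5.7865 \cdot 10^{-7}$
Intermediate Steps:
$S{\left(A,q \right)} = \frac{13}{17}$ ($S{\left(A,q \right)} = \left(-13\right) \left(- \frac{1}{17}\right) = \frac{13}{17}$)
$O = 79948$ ($O = 506 \cdot 158 = 79948$)
$\frac{1}{\left(S{\left(10,-10 \right)} + 1260 \left(-1435\right)\right) + O} = \frac{1}{\left(\frac{13}{17} + 1260 \left(-1435\right)\right) + 79948} = \frac{1}{\left(\frac{13}{17} - 1808100\right) + 79948} = \frac{1}{- \frac{30737687}{17} + 79948} = \frac{1}{- \frac{29378571}{17}} = - \frac{17}{29378571}$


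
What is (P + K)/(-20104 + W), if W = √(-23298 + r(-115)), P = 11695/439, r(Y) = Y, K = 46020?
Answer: -406391805400/177441266531 - 20214475*I*√23413/177441266531 ≈ -2.2903 - 0.017432*I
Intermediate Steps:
P = 11695/439 (P = 11695*(1/439) = 11695/439 ≈ 26.640)
W = I*√23413 (W = √(-23298 - 115) = √(-23413) = I*√23413 ≈ 153.01*I)
(P + K)/(-20104 + W) = (11695/439 + 46020)/(-20104 + I*√23413) = 20214475/(439*(-20104 + I*√23413))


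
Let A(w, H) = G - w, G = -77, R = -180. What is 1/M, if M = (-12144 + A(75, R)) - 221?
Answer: -1/12517 ≈ -7.9891e-5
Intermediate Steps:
A(w, H) = -77 - w
M = -12517 (M = (-12144 + (-77 - 1*75)) - 221 = (-12144 + (-77 - 75)) - 221 = (-12144 - 152) - 221 = -12296 - 221 = -12517)
1/M = 1/(-12517) = -1/12517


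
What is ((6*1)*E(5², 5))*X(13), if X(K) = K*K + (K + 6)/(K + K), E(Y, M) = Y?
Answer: 330975/13 ≈ 25460.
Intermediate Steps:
X(K) = K² + (6 + K)/(2*K) (X(K) = K² + (6 + K)/((2*K)) = K² + (6 + K)*(1/(2*K)) = K² + (6 + K)/(2*K))
((6*1)*E(5², 5))*X(13) = ((6*1)*5²)*((3 + 13³ + (½)*13)/13) = (6*25)*((3 + 2197 + 13/2)/13) = 150*((1/13)*(4413/2)) = 150*(4413/26) = 330975/13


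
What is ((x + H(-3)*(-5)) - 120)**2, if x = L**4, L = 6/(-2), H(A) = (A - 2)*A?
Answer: 12996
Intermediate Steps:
H(A) = A*(-2 + A) (H(A) = (-2 + A)*A = A*(-2 + A))
L = -3 (L = 6*(-1/2) = -3)
x = 81 (x = (-3)**4 = 81)
((x + H(-3)*(-5)) - 120)**2 = ((81 - 3*(-2 - 3)*(-5)) - 120)**2 = ((81 - 3*(-5)*(-5)) - 120)**2 = ((81 + 15*(-5)) - 120)**2 = ((81 - 75) - 120)**2 = (6 - 120)**2 = (-114)**2 = 12996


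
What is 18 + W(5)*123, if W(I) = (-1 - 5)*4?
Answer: -2934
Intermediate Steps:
W(I) = -24 (W(I) = -6*4 = -24)
18 + W(5)*123 = 18 - 24*123 = 18 - 2952 = -2934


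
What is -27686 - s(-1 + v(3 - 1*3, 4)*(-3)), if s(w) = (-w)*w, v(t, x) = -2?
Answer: -27661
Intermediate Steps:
s(w) = -w²
-27686 - s(-1 + v(3 - 1*3, 4)*(-3)) = -27686 - (-1)*(-1 - 2*(-3))² = -27686 - (-1)*(-1 + 6)² = -27686 - (-1)*5² = -27686 - (-1)*25 = -27686 - 1*(-25) = -27686 + 25 = -27661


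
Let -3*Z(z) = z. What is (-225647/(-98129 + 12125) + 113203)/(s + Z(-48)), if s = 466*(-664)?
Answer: -9736136459/26610325632 ≈ -0.36588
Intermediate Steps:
s = -309424
Z(z) = -z/3
(-225647/(-98129 + 12125) + 113203)/(s + Z(-48)) = (-225647/(-98129 + 12125) + 113203)/(-309424 - 1/3*(-48)) = (-225647/(-86004) + 113203)/(-309424 + 16) = (-225647*(-1/86004) + 113203)/(-309408) = (225647/86004 + 113203)*(-1/309408) = (9736136459/86004)*(-1/309408) = -9736136459/26610325632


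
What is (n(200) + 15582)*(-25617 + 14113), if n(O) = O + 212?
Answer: -183994976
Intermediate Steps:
n(O) = 212 + O
(n(200) + 15582)*(-25617 + 14113) = ((212 + 200) + 15582)*(-25617 + 14113) = (412 + 15582)*(-11504) = 15994*(-11504) = -183994976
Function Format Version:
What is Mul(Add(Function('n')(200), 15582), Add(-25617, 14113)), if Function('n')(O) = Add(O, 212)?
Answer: -183994976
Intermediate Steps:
Function('n')(O) = Add(212, O)
Mul(Add(Function('n')(200), 15582), Add(-25617, 14113)) = Mul(Add(Add(212, 200), 15582), Add(-25617, 14113)) = Mul(Add(412, 15582), -11504) = Mul(15994, -11504) = -183994976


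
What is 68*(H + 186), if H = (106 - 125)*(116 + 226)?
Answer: -429216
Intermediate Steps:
H = -6498 (H = -19*342 = -6498)
68*(H + 186) = 68*(-6498 + 186) = 68*(-6312) = -429216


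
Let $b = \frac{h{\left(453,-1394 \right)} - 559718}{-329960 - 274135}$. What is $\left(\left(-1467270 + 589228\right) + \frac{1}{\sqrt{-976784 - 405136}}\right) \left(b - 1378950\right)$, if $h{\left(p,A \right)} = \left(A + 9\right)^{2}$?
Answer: $\frac{731424930151313794}{604095} + \frac{833018158757 i \sqrt{86370}}{208702740600} \approx 1.2108 \cdot 10^{12} + 1173.0 i$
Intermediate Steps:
$h{\left(p,A \right)} = \left(9 + A\right)^{2}$
$b = - \frac{1358507}{604095}$ ($b = \frac{\left(9 - 1394\right)^{2} - 559718}{-329960 - 274135} = \frac{\left(-1385\right)^{2} - 559718}{-604095} = \left(1918225 - 559718\right) \left(- \frac{1}{604095}\right) = 1358507 \left(- \frac{1}{604095}\right) = - \frac{1358507}{604095} \approx -2.2488$)
$\left(\left(-1467270 + 589228\right) + \frac{1}{\sqrt{-976784 - 405136}}\right) \left(b - 1378950\right) = \left(\left(-1467270 + 589228\right) + \frac{1}{\sqrt{-976784 - 405136}}\right) \left(- \frac{1358507}{604095} - 1378950\right) = \left(-878042 + \frac{1}{\sqrt{-1381920}}\right) \left(- \frac{833018158757}{604095}\right) = \left(-878042 + \frac{1}{4 i \sqrt{86370}}\right) \left(- \frac{833018158757}{604095}\right) = \left(-878042 - \frac{i \sqrt{86370}}{345480}\right) \left(- \frac{833018158757}{604095}\right) = \frac{731424930151313794}{604095} + \frac{833018158757 i \sqrt{86370}}{208702740600}$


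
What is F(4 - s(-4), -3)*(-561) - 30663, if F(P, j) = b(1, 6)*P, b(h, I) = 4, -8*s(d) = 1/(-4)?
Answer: -316551/8 ≈ -39569.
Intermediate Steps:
s(d) = 1/32 (s(d) = -⅛/(-4) = -⅛*(-¼) = 1/32)
F(P, j) = 4*P
F(4 - s(-4), -3)*(-561) - 30663 = (4*(4 - 1*1/32))*(-561) - 30663 = (4*(4 - 1/32))*(-561) - 30663 = (4*(127/32))*(-561) - 30663 = (127/8)*(-561) - 30663 = -71247/8 - 30663 = -316551/8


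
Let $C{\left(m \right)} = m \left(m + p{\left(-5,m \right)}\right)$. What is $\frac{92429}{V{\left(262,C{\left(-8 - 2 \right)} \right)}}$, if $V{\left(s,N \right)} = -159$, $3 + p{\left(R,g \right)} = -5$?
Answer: $- \frac{92429}{159} \approx -581.31$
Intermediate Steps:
$p{\left(R,g \right)} = -8$ ($p{\left(R,g \right)} = -3 - 5 = -8$)
$C{\left(m \right)} = m \left(-8 + m\right)$ ($C{\left(m \right)} = m \left(m - 8\right) = m \left(-8 + m\right)$)
$\frac{92429}{V{\left(262,C{\left(-8 - 2 \right)} \right)}} = \frac{92429}{-159} = 92429 \left(- \frac{1}{159}\right) = - \frac{92429}{159}$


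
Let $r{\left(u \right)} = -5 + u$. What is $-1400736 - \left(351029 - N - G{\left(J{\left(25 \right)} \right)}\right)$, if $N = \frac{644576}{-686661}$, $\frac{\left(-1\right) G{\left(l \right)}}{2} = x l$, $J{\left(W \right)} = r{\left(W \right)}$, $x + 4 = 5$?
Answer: $- \frac{1202896817681}{686661} \approx -1.7518 \cdot 10^{6}$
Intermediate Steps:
$x = 1$ ($x = -4 + 5 = 1$)
$J{\left(W \right)} = -5 + W$
$G{\left(l \right)} = - 2 l$ ($G{\left(l \right)} = - 2 \cdot 1 l = - 2 l$)
$N = - \frac{644576}{686661}$ ($N = 644576 \left(- \frac{1}{686661}\right) = - \frac{644576}{686661} \approx -0.93871$)
$-1400736 - \left(351029 - N - G{\left(J{\left(25 \right)} \right)}\right) = -1400736 - \left(\frac{241038568745}{686661} + 2 \left(-5 + 25\right)\right) = -1400736 - \frac{241066035185}{686661} = - \frac{1202896817681}{686661}$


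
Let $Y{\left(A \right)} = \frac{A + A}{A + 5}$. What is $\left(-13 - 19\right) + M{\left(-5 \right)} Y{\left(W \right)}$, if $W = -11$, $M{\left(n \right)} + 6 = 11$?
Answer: $- \frac{41}{3} \approx -13.667$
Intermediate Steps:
$M{\left(n \right)} = 5$ ($M{\left(n \right)} = -6 + 11 = 5$)
$Y{\left(A \right)} = \frac{2 A}{5 + A}$
$\left(-13 - 19\right) + M{\left(-5 \right)} Y{\left(W \right)} = \left(-13 - 19\right) + 5 \cdot 2 \left(-11\right) \frac{1}{5 - 11} = -32 + 5 \cdot 2 \left(-11\right) \frac{1}{-6} = -32 + 5 \cdot 2 \left(-11\right) \left(- \frac{1}{6}\right) = -32 + 5 \cdot \frac{11}{3} = -32 + \frac{55}{3} = - \frac{41}{3}$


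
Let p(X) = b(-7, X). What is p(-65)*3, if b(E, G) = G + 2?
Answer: -189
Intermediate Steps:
b(E, G) = 2 + G
p(X) = 2 + X
p(-65)*3 = (2 - 65)*3 = -63*3 = -189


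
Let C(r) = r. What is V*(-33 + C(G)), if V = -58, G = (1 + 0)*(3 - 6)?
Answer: 2088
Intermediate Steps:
G = -3 (G = 1*(-3) = -3)
V*(-33 + C(G)) = -58*(-33 - 3) = -58*(-36) = 2088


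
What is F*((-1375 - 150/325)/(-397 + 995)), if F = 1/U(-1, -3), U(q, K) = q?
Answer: 17881/7774 ≈ 2.3001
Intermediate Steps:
F = -1 (F = 1/(-1) = -1)
F*((-1375 - 150/325)/(-397 + 995)) = -(-1375 - 150/325)/(-397 + 995) = -(-1375 - 150*1/325)/598 = -(-1375 - 6/13)/598 = -(-17881)/(13*598) = -1*(-17881/7774) = 17881/7774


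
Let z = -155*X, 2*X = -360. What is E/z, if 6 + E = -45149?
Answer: -9031/5580 ≈ -1.6185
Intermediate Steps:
E = -45155 (E = -6 - 45149 = -45155)
X = -180 (X = (½)*(-360) = -180)
z = 27900 (z = -155*(-180) = 27900)
E/z = -45155/27900 = -45155*1/27900 = -9031/5580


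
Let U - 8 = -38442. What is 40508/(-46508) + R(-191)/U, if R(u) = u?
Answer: -35181851/40624738 ≈ -0.86602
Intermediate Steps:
U = -38434 (U = 8 - 38442 = -38434)
40508/(-46508) + R(-191)/U = 40508/(-46508) - 191/(-38434) = 40508*(-1/46508) - 191*(-1/38434) = -10127/11627 + 191/38434 = -35181851/40624738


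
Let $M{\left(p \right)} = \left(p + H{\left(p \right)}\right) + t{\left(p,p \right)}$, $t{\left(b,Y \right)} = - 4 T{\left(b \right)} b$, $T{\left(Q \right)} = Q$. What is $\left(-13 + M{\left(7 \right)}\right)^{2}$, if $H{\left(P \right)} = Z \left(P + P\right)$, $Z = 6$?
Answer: $13924$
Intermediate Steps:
$t{\left(b,Y \right)} = - 4 b^{2}$ ($t{\left(b,Y \right)} = - 4 b b = - 4 b^{2}$)
$H{\left(P \right)} = 12 P$ ($H{\left(P \right)} = 6 \left(P + P\right) = 6 \cdot 2 P = 12 P$)
$M{\left(p \right)} = - 4 p^{2} + 13 p$ ($M{\left(p \right)} = \left(p + 12 p\right) - 4 p^{2} = 13 p - 4 p^{2} = - 4 p^{2} + 13 p$)
$\left(-13 + M{\left(7 \right)}\right)^{2} = \left(-13 + 7 \left(13 - 28\right)\right)^{2} = \left(-13 + 7 \left(-15\right)\right)^{2} = \left(-13 - 105\right)^{2} = \left(-118\right)^{2} = 13924$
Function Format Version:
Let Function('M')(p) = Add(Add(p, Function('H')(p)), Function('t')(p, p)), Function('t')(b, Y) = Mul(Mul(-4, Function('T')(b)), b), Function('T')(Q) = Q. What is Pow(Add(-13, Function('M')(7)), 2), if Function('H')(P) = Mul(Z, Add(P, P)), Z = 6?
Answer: 13924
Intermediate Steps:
Function('t')(b, Y) = Mul(-4, Pow(b, 2)) (Function('t')(b, Y) = Mul(Mul(-4, b), b) = Mul(-4, Pow(b, 2)))
Function('H')(P) = Mul(12, P) (Function('H')(P) = Mul(6, Add(P, P)) = Mul(6, Mul(2, P)) = Mul(12, P))
Function('M')(p) = Add(Mul(-4, Pow(p, 2)), Mul(13, p)) (Function('M')(p) = Add(Add(p, Mul(12, p)), Mul(-4, Pow(p, 2))) = Add(Mul(13, p), Mul(-4, Pow(p, 2))) = Add(Mul(-4, Pow(p, 2)), Mul(13, p)))
Pow(Add(-13, Function('M')(7)), 2) = Pow(Add(-13, Mul(7, Add(13, Mul(-4, 7)))), 2) = Pow(Add(-13, Mul(7, Add(13, -28))), 2) = Pow(Add(-13, Mul(7, -15)), 2) = Pow(Add(-13, -105), 2) = Pow(-118, 2) = 13924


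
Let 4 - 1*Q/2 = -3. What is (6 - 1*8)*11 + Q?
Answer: -8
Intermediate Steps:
Q = 14 (Q = 8 - 2*(-3) = 8 + 6 = 14)
(6 - 1*8)*11 + Q = (6 - 1*8)*11 + 14 = (6 - 8)*11 + 14 = -2*11 + 14 = -22 + 14 = -8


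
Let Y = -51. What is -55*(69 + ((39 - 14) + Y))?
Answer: -2365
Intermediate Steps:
-55*(69 + ((39 - 14) + Y)) = -55*(69 + ((39 - 14) - 51)) = -55*(69 + (25 - 51)) = -55*(69 - 26) = -55*43 = -2365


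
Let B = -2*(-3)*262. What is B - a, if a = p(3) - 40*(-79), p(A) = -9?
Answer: -1579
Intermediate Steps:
a = 3151 (a = -9 - 40*(-79) = -9 + 3160 = 3151)
B = 1572 (B = 6*262 = 1572)
B - a = 1572 - 1*3151 = 1572 - 3151 = -1579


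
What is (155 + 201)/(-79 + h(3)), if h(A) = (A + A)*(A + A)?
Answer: -356/43 ≈ -8.2791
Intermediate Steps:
h(A) = 4*A² (h(A) = (2*A)*(2*A) = 4*A²)
(155 + 201)/(-79 + h(3)) = (155 + 201)/(-79 + 4*3²) = 356/(-79 + 4*9) = 356/(-79 + 36) = 356/(-43) = 356*(-1/43) = -356/43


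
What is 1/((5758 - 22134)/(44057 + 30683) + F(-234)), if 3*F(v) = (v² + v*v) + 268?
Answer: 56055/2051227018 ≈ 2.7328e-5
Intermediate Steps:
F(v) = 268/3 + 2*v²/3 (F(v) = ((v² + v*v) + 268)/3 = ((v² + v²) + 268)/3 = (2*v² + 268)/3 = (268 + 2*v²)/3 = 268/3 + 2*v²/3)
1/((5758 - 22134)/(44057 + 30683) + F(-234)) = 1/((5758 - 22134)/(44057 + 30683) + (268/3 + (⅔)*(-234)²)) = 1/(-16376/74740 + (268/3 + (⅔)*54756)) = 1/(-16376*1/74740 + (268/3 + 36504)) = 1/(-4094/18685 + 109780/3) = 1/(2051227018/56055) = 56055/2051227018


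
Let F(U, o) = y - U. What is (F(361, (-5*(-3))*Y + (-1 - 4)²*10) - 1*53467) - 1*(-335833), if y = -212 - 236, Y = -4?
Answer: 281557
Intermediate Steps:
y = -448
F(U, o) = -448 - U
(F(361, (-5*(-3))*Y + (-1 - 4)²*10) - 1*53467) - 1*(-335833) = ((-448 - 1*361) - 1*53467) - 1*(-335833) = ((-448 - 361) - 53467) + 335833 = (-809 - 53467) + 335833 = -54276 + 335833 = 281557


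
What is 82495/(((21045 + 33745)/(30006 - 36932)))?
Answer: -57136037/5479 ≈ -10428.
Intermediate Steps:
82495/(((21045 + 33745)/(30006 - 36932))) = 82495/((54790/(-6926))) = 82495/((54790*(-1/6926))) = 82495/(-27395/3463) = 82495*(-3463/27395) = -57136037/5479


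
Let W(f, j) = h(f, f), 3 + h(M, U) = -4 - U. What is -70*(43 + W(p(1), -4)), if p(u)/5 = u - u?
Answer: -2520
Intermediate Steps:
p(u) = 0 (p(u) = 5*(u - u) = 5*0 = 0)
h(M, U) = -7 - U (h(M, U) = -3 + (-4 - U) = -7 - U)
W(f, j) = -7 - f
-70*(43 + W(p(1), -4)) = -70*(43 + (-7 - 1*0)) = -70*(43 + (-7 + 0)) = -70*(43 - 7) = -70*36 = -2520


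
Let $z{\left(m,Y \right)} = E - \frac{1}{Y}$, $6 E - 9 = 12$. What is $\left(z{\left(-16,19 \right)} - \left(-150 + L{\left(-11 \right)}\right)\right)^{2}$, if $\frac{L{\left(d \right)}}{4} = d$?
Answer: $\frac{56295009}{1444} \approx 38985.0$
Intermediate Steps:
$L{\left(d \right)} = 4 d$
$E = \frac{7}{2}$ ($E = \frac{3}{2} + \frac{1}{6} \cdot 12 = \frac{3}{2} + 2 = \frac{7}{2} \approx 3.5$)
$z{\left(m,Y \right)} = \frac{7}{2} - \frac{1}{Y}$
$\left(z{\left(-16,19 \right)} - \left(-150 + L{\left(-11 \right)}\right)\right)^{2} = \left(\left(\frac{7}{2} - \frac{1}{19}\right) + \left(150 - 4 \left(-11\right)\right)\right)^{2} = \left(\left(\frac{7}{2} - \frac{1}{19}\right) + \left(150 - -44\right)\right)^{2} = \left(\left(\frac{7}{2} - \frac{1}{19}\right) + \left(150 + 44\right)\right)^{2} = \left(\frac{131}{38} + 194\right)^{2} = \left(\frac{7503}{38}\right)^{2} = \frac{56295009}{1444}$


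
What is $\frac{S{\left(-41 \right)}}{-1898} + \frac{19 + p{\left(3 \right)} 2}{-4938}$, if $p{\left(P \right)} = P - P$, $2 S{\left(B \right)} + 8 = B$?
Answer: $\frac{84919}{9372324} \approx 0.0090606$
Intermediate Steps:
$S{\left(B \right)} = -4 + \frac{B}{2}$
$p{\left(P \right)} = 0$
$\frac{S{\left(-41 \right)}}{-1898} + \frac{19 + p{\left(3 \right)} 2}{-4938} = \frac{-4 + \frac{1}{2} \left(-41\right)}{-1898} + \frac{19 + 0 \cdot 2}{-4938} = \left(-4 - \frac{41}{2}\right) \left(- \frac{1}{1898}\right) + \left(19 + 0\right) \left(- \frac{1}{4938}\right) = \left(- \frac{49}{2}\right) \left(- \frac{1}{1898}\right) + 19 \left(- \frac{1}{4938}\right) = \frac{49}{3796} - \frac{19}{4938} = \frac{84919}{9372324}$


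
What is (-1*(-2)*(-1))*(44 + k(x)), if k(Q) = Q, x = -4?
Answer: -80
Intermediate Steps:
(-1*(-2)*(-1))*(44 + k(x)) = (-1*(-2)*(-1))*(44 - 4) = (2*(-1))*40 = -2*40 = -80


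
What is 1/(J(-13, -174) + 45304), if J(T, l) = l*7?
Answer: 1/44086 ≈ 2.2683e-5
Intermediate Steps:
J(T, l) = 7*l
1/(J(-13, -174) + 45304) = 1/(7*(-174) + 45304) = 1/(-1218 + 45304) = 1/44086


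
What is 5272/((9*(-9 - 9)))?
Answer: -2636/81 ≈ -32.543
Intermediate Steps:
5272/((9*(-9 - 9))) = 5272/((9*(-18))) = 5272/(-162) = 5272*(-1/162) = -2636/81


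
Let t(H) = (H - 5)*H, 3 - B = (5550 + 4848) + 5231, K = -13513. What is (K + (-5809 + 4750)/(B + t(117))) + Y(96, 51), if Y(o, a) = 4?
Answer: -34068639/2522 ≈ -13509.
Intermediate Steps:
B = -15626 (B = 3 - ((5550 + 4848) + 5231) = 3 - (10398 + 5231) = 3 - 1*15629 = 3 - 15629 = -15626)
t(H) = H*(-5 + H) (t(H) = (-5 + H)*H = H*(-5 + H))
(K + (-5809 + 4750)/(B + t(117))) + Y(96, 51) = (-13513 + (-5809 + 4750)/(-15626 + 117*(-5 + 117))) + 4 = (-13513 - 1059/(-15626 + 117*112)) + 4 = (-13513 - 1059/(-15626 + 13104)) + 4 = (-13513 - 1059/(-2522)) + 4 = (-13513 - 1059*(-1/2522)) + 4 = (-13513 + 1059/2522) + 4 = -34078727/2522 + 4 = -34068639/2522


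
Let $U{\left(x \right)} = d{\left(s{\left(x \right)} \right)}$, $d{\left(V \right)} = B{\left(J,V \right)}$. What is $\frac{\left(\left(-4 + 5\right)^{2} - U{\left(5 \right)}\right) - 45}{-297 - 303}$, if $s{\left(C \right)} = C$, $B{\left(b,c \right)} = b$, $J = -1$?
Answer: $\frac{43}{600} \approx 0.071667$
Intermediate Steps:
$d{\left(V \right)} = -1$
$U{\left(x \right)} = -1$
$\frac{\left(\left(-4 + 5\right)^{2} - U{\left(5 \right)}\right) - 45}{-297 - 303} = \frac{\left(\left(-4 + 5\right)^{2} - -1\right) - 45}{-297 - 303} = \frac{\left(1^{2} + 1\right) - 45}{-600} = \left(\left(1 + 1\right) - 45\right) \left(- \frac{1}{600}\right) = \left(2 - 45\right) \left(- \frac{1}{600}\right) = \left(-43\right) \left(- \frac{1}{600}\right) = \frac{43}{600}$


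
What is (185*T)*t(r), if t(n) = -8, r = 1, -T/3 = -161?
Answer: -714840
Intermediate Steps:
T = 483 (T = -3*(-161) = 483)
(185*T)*t(r) = (185*483)*(-8) = 89355*(-8) = -714840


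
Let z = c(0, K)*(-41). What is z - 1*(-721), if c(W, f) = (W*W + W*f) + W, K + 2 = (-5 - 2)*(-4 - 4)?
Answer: 721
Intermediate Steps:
K = 54 (K = -2 + (-5 - 2)*(-4 - 4) = -2 - 7*(-8) = -2 + 56 = 54)
c(W, f) = W + W² + W*f (c(W, f) = (W² + W*f) + W = W + W² + W*f)
z = 0 (z = (0*(1 + 0 + 54))*(-41) = (0*55)*(-41) = 0*(-41) = 0)
z - 1*(-721) = 0 - 1*(-721) = 0 + 721 = 721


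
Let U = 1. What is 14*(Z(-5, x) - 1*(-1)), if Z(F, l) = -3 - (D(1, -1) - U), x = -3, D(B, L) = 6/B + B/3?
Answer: -308/3 ≈ -102.67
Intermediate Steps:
D(B, L) = 6/B + B/3 (D(B, L) = 6/B + B*(⅓) = 6/B + B/3)
Z(F, l) = -25/3 (Z(F, l) = -3 - ((6/1 + (⅓)*1) - 1*1) = -3 - ((6*1 + ⅓) - 1) = -3 - ((6 + ⅓) - 1) = -3 - (19/3 - 1) = -3 - 1*16/3 = -3 - 16/3 = -25/3)
14*(Z(-5, x) - 1*(-1)) = 14*(-25/3 - 1*(-1)) = 14*(-25/3 + 1) = 14*(-22/3) = -308/3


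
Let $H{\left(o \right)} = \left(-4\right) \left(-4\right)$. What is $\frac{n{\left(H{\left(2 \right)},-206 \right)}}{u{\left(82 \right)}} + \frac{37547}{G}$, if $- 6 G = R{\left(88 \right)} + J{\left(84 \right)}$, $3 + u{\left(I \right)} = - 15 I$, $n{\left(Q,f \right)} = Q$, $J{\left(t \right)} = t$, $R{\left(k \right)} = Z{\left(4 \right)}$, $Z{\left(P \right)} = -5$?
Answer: $- \frac{277773970}{97407} \approx -2851.7$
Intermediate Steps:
$R{\left(k \right)} = -5$
$H{\left(o \right)} = 16$
$u{\left(I \right)} = -3 - 15 I$
$G = - \frac{79}{6}$ ($G = - \frac{-5 + 84}{6} = \left(- \frac{1}{6}\right) 79 = - \frac{79}{6} \approx -13.167$)
$\frac{n{\left(H{\left(2 \right)},-206 \right)}}{u{\left(82 \right)}} + \frac{37547}{G} = \frac{16}{-3 - 1230} + \frac{37547}{- \frac{79}{6}} = \frac{16}{-3 - 1230} + 37547 \left(- \frac{6}{79}\right) = \frac{16}{-1233} - \frac{225282}{79} = 16 \left(- \frac{1}{1233}\right) - \frac{225282}{79} = - \frac{16}{1233} - \frac{225282}{79} = - \frac{277773970}{97407}$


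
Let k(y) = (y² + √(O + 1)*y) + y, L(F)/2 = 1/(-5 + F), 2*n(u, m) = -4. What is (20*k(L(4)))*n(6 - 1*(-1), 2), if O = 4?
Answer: -80 + 80*√5 ≈ 98.885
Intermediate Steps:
n(u, m) = -2 (n(u, m) = (½)*(-4) = -2)
L(F) = 2/(-5 + F)
k(y) = y + y² + y*√5 (k(y) = (y² + √(4 + 1)*y) + y = (y² + √5*y) + y = (y² + y*√5) + y = y + y² + y*√5)
(20*k(L(4)))*n(6 - 1*(-1), 2) = (20*((2/(-5 + 4))*(1 + 2/(-5 + 4) + √5)))*(-2) = (20*((2/(-1))*(1 + 2/(-1) + √5)))*(-2) = (20*((2*(-1))*(1 + 2*(-1) + √5)))*(-2) = (20*(-2*(1 - 2 + √5)))*(-2) = (20*(-2*(-1 + √5)))*(-2) = (20*(2 - 2*√5))*(-2) = (40 - 40*√5)*(-2) = -80 + 80*√5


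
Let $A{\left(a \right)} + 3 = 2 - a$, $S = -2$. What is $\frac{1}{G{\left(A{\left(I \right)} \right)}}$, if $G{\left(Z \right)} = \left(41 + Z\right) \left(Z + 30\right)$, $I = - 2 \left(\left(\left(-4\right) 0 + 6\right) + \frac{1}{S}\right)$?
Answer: $\frac{1}{2040} \approx 0.0004902$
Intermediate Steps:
$I = -11$ ($I = - 2 \left(\left(\left(-4\right) 0 + 6\right) + \frac{1}{-2}\right) = - 2 \left(\left(0 + 6\right) - \frac{1}{2}\right) = - 2 \left(6 - \frac{1}{2}\right) = \left(-2\right) \frac{11}{2} = -11$)
$A{\left(a \right)} = -1 - a$ ($A{\left(a \right)} = -3 - \left(-2 + a\right) = -1 - a$)
$G{\left(Z \right)} = \left(30 + Z\right) \left(41 + Z\right)$ ($G{\left(Z \right)} = \left(41 + Z\right) \left(30 + Z\right) = \left(30 + Z\right) \left(41 + Z\right)$)
$\frac{1}{G{\left(A{\left(I \right)} \right)}} = \frac{1}{1230 + \left(-1 - -11\right)^{2} + 71 \left(-1 - -11\right)} = \frac{1}{1230 + \left(-1 + 11\right)^{2} + 71 \left(-1 + 11\right)} = \frac{1}{1230 + 10^{2} + 71 \cdot 10} = \frac{1}{1230 + 100 + 710} = \frac{1}{2040}$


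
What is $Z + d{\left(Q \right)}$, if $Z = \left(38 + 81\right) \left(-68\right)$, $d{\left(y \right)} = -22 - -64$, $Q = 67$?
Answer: $-8050$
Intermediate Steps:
$d{\left(y \right)} = 42$ ($d{\left(y \right)} = -22 + 64 = 42$)
$Z = -8092$ ($Z = 119 \left(-68\right) = -8092$)
$Z + d{\left(Q \right)} = -8092 + 42 = -8050$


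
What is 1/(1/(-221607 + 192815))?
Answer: -28792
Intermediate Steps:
1/(1/(-221607 + 192815)) = 1/(1/(-28792)) = 1/(-1/28792) = -28792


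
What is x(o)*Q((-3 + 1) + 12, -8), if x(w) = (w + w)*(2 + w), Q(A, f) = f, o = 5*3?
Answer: -4080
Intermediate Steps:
o = 15
x(w) = 2*w*(2 + w) (x(w) = (2*w)*(2 + w) = 2*w*(2 + w))
x(o)*Q((-3 + 1) + 12, -8) = (2*15*(2 + 15))*(-8) = (2*15*17)*(-8) = 510*(-8) = -4080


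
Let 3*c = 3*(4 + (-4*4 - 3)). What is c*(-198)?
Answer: 2970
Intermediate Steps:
c = -15 (c = (3*(4 + (-4*4 - 3)))/3 = (3*(4 + (-16 - 3)))/3 = (3*(4 - 19))/3 = (3*(-15))/3 = (1/3)*(-45) = -15)
c*(-198) = -15*(-198) = 2970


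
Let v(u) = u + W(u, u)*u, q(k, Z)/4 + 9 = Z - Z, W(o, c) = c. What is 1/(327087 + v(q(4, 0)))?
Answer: 1/328347 ≈ 3.0456e-6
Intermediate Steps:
q(k, Z) = -36 (q(k, Z) = -36 + 4*(Z - Z) = -36 + 4*0 = -36 + 0 = -36)
v(u) = u + u² (v(u) = u + u*u = u + u²)
1/(327087 + v(q(4, 0))) = 1/(327087 - 36*(1 - 36)) = 1/(327087 - 36*(-35)) = 1/(327087 + 1260) = 1/328347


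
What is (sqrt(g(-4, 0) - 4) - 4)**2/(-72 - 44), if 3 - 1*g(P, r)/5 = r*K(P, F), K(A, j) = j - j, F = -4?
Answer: -27/116 + 2*sqrt(11)/29 ≈ -0.0040259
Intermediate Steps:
K(A, j) = 0
g(P, r) = 15 (g(P, r) = 15 - 5*r*0 = 15 - 5*0 = 15 + 0 = 15)
(sqrt(g(-4, 0) - 4) - 4)**2/(-72 - 44) = (sqrt(15 - 4) - 4)**2/(-72 - 44) = (sqrt(11) - 4)**2/(-116) = -(-4 + sqrt(11))**2/116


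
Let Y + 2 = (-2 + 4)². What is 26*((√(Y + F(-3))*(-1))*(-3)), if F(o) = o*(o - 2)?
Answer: 78*√17 ≈ 321.60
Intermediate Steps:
Y = 2 (Y = -2 + (-2 + 4)² = -2 + 2² = -2 + 4 = 2)
F(o) = o*(-2 + o)
26*((√(Y + F(-3))*(-1))*(-3)) = 26*((√(2 - 3*(-2 - 3))*(-1))*(-3)) = 26*((√(2 - 3*(-5))*(-1))*(-3)) = 26*((√(2 + 15)*(-1))*(-3)) = 26*((√17*(-1))*(-3)) = 26*(-√17*(-3)) = 26*(3*√17) = 78*√17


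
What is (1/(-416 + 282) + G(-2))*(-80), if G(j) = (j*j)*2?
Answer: -42840/67 ≈ -639.40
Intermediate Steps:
G(j) = 2*j² (G(j) = j²*2 = 2*j²)
(1/(-416 + 282) + G(-2))*(-80) = (1/(-416 + 282) + 2*(-2)²)*(-80) = (1/(-134) + 2*4)*(-80) = (-1/134 + 8)*(-80) = (1071/134)*(-80) = -42840/67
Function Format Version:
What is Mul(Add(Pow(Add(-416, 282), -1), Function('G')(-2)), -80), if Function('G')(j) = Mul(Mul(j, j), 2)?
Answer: Rational(-42840, 67) ≈ -639.40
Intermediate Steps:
Function('G')(j) = Mul(2, Pow(j, 2)) (Function('G')(j) = Mul(Pow(j, 2), 2) = Mul(2, Pow(j, 2)))
Mul(Add(Pow(Add(-416, 282), -1), Function('G')(-2)), -80) = Mul(Add(Pow(Add(-416, 282), -1), Mul(2, Pow(-2, 2))), -80) = Mul(Add(Pow(-134, -1), Mul(2, 4)), -80) = Mul(Add(Rational(-1, 134), 8), -80) = Mul(Rational(1071, 134), -80) = Rational(-42840, 67)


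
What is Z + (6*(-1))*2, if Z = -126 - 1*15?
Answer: -153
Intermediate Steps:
Z = -141 (Z = -126 - 15 = -141)
Z + (6*(-1))*2 = -141 + (6*(-1))*2 = -141 - 6*2 = -141 - 12 = -153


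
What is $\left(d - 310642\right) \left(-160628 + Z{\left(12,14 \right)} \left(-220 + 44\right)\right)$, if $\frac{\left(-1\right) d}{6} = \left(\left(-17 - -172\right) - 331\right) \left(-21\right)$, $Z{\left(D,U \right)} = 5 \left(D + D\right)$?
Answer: $60489005864$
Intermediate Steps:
$Z{\left(D,U \right)} = 10 D$ ($Z{\left(D,U \right)} = 5 \cdot 2 D = 10 D$)
$d = -22176$ ($d = - 6 \left(\left(-17 - -172\right) - 331\right) \left(-21\right) = - 6 \left(\left(-17 + 172\right) - 331\right) \left(-21\right) = - 6 \left(155 - 331\right) \left(-21\right) = - 6 \left(\left(-176\right) \left(-21\right)\right) = \left(-6\right) 3696 = -22176$)
$\left(d - 310642\right) \left(-160628 + Z{\left(12,14 \right)} \left(-220 + 44\right)\right) = \left(-22176 - 310642\right) \left(-160628 + 10 \cdot 12 \left(-220 + 44\right)\right) = - 332818 \left(-160628 + 120 \left(-176\right)\right) = - 332818 \left(-160628 - 21120\right) = \left(-332818\right) \left(-181748\right) = 60489005864$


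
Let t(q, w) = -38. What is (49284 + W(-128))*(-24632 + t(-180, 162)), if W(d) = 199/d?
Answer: -77811067255/64 ≈ -1.2158e+9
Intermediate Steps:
(49284 + W(-128))*(-24632 + t(-180, 162)) = (49284 + 199/(-128))*(-24632 - 38) = (49284 + 199*(-1/128))*(-24670) = (49284 - 199/128)*(-24670) = (6308153/128)*(-24670) = -77811067255/64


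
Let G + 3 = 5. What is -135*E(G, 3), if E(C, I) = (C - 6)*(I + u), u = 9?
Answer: 6480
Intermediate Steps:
G = 2 (G = -3 + 5 = 2)
E(C, I) = (-6 + C)*(9 + I) (E(C, I) = (C - 6)*(I + 9) = (-6 + C)*(9 + I))
-135*E(G, 3) = -135*(-54 - 6*3 + 9*2 + 2*3) = -135*(-54 - 18 + 18 + 6) = -135*(-48) = 6480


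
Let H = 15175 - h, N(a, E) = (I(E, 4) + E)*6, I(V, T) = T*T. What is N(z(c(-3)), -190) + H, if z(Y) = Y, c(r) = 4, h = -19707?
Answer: 33838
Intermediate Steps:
I(V, T) = T**2
N(a, E) = 96 + 6*E (N(a, E) = (4**2 + E)*6 = (16 + E)*6 = 96 + 6*E)
H = 34882 (H = 15175 - 1*(-19707) = 15175 + 19707 = 34882)
N(z(c(-3)), -190) + H = (96 + 6*(-190)) + 34882 = (96 - 1140) + 34882 = -1044 + 34882 = 33838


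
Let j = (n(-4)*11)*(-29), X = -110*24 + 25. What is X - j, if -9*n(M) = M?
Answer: -22259/9 ≈ -2473.2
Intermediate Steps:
n(M) = -M/9
X = -2615 (X = -2640 + 25 = -2615)
j = -1276/9 (j = (-1/9*(-4)*11)*(-29) = ((4/9)*11)*(-29) = (44/9)*(-29) = -1276/9 ≈ -141.78)
X - j = -2615 - 1*(-1276/9) = -2615 + 1276/9 = -22259/9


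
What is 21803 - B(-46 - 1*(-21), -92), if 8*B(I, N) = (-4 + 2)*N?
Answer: 21780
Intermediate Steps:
B(I, N) = -N/4 (B(I, N) = ((-4 + 2)*N)/8 = (-2*N)/8 = -N/4)
21803 - B(-46 - 1*(-21), -92) = 21803 - (-1)*(-92)/4 = 21803 - 1*23 = 21803 - 23 = 21780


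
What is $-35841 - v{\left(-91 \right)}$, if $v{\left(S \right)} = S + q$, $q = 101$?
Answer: $-35851$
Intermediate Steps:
$v{\left(S \right)} = 101 + S$ ($v{\left(S \right)} = S + 101 = 101 + S$)
$-35841 - v{\left(-91 \right)} = -35841 - \left(101 - 91\right) = -35841 - 10 = -35851$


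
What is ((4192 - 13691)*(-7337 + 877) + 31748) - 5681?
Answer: 61389607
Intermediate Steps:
((4192 - 13691)*(-7337 + 877) + 31748) - 5681 = (-9499*(-6460) + 31748) - 5681 = (61363540 + 31748) - 5681 = 61395288 - 5681 = 61389607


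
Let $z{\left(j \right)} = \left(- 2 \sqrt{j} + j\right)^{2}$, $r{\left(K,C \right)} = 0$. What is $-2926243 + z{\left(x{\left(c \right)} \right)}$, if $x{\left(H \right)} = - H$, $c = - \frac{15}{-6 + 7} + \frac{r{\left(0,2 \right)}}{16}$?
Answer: $-2925958 - 60 \sqrt{15} \approx -2.9262 \cdot 10^{6}$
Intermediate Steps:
$c = -15$ ($c = - \frac{15}{-6 + 7} + \frac{0}{16} = - \frac{15}{1} + 0 \cdot \frac{1}{16} = \left(-15\right) 1 + 0 = -15 + 0 = -15$)
$z{\left(j \right)} = \left(j - 2 \sqrt{j}\right)^{2}$
$-2926243 + z{\left(x{\left(c \right)} \right)} = -2926243 + \left(- \left(-1\right) \left(-15\right) + 2 \sqrt{\left(-1\right) \left(-15\right)}\right)^{2} = -2926243 + \left(\left(-1\right) 15 + 2 \sqrt{15}\right)^{2} = -2926243 + \left(-15 + 2 \sqrt{15}\right)^{2}$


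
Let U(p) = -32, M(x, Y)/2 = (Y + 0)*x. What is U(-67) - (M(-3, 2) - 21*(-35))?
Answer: -755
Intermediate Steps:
M(x, Y) = 2*Y*x (M(x, Y) = 2*((Y + 0)*x) = 2*(Y*x) = 2*Y*x)
U(-67) - (M(-3, 2) - 21*(-35)) = -32 - (2*2*(-3) - 21*(-35)) = -32 - (-12 + 735) = -32 - 1*723 = -32 - 723 = -755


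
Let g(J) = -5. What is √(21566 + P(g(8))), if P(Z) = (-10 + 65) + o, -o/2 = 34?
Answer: √21553 ≈ 146.81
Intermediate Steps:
o = -68 (o = -2*34 = -68)
P(Z) = -13 (P(Z) = (-10 + 65) - 68 = 55 - 68 = -13)
√(21566 + P(g(8))) = √(21566 - 13) = √21553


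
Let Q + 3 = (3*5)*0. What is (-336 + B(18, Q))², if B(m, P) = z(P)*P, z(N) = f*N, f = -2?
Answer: 125316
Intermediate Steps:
Q = -3 (Q = -3 + (3*5)*0 = -3 + 15*0 = -3 + 0 = -3)
z(N) = -2*N
B(m, P) = -2*P² (B(m, P) = (-2*P)*P = -2*P²)
(-336 + B(18, Q))² = (-336 - 2*(-3)²)² = (-336 - 2*9)² = (-336 - 18)² = (-354)² = 125316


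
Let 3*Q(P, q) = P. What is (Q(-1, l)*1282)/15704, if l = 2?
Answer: -641/23556 ≈ -0.027212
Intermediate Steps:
Q(P, q) = P/3
(Q(-1, l)*1282)/15704 = (((1/3)*(-1))*1282)/15704 = -1/3*1282*(1/15704) = -1282/3*1/15704 = -641/23556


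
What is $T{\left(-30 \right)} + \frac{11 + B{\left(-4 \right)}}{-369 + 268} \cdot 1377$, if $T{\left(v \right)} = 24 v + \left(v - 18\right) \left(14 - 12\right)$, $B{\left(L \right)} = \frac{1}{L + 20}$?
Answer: $- \frac{1562385}{1616} \approx -966.82$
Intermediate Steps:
$B{\left(L \right)} = \frac{1}{20 + L}$
$T{\left(v \right)} = -36 + 26 v$ ($T{\left(v \right)} = 24 v + \left(-18 + v\right) 2 = 24 v + \left(-36 + 2 v\right) = -36 + 26 v$)
$T{\left(-30 \right)} + \frac{11 + B{\left(-4 \right)}}{-369 + 268} \cdot 1377 = \left(-36 + 26 \left(-30\right)\right) + \frac{11 + \frac{1}{20 - 4}}{-369 + 268} \cdot 1377 = \left(-36 - 780\right) + \frac{11 + \frac{1}{16}}{-101} \cdot 1377 = -816 + \left(11 + \frac{1}{16}\right) \left(- \frac{1}{101}\right) 1377 = -816 + \frac{177}{16} \left(- \frac{1}{101}\right) 1377 = -816 - \frac{243729}{1616} = - \frac{1562385}{1616}$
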